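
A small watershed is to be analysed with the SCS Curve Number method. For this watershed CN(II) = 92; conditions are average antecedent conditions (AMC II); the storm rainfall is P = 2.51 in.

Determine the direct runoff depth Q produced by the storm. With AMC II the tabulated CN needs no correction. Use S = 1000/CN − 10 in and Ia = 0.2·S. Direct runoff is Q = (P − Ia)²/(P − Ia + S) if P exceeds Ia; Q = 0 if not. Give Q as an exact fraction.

Average conditions: CN = 92 (no AMC adjustment).
Max retention: S = 1000/92 − 10 = 20/23 in (≈ 0.870 in)
Ia = 0.2S: 0.2·0.870 = 0.174 in (exactly 4/23)
P − Ia = 2.510 − 0.174 = 5373/2300 ≈ 2.336 in (> 0, runoff occurs)
Runoff Q = (P−Ia)²/(P−Ia+S) = (2.336)²/(2.336+0.870) = 28869129/16957900 ≈ 1.702 in

Q = 28869129/16957900 in ≈ 1.702 in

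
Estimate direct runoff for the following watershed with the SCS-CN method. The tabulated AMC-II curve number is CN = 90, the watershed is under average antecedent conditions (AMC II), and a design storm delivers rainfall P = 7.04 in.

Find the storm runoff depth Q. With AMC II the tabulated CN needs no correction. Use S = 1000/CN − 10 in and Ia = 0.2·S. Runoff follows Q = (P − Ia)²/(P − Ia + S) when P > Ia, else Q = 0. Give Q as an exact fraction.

Q = 588289/100350 in ≈ 5.862 in

AMC II — tabulated CN = 90 applies directly.
Max retention: S = 1000/90 − 10 = 10/9 in (≈ 1.111 in)
Initial abstraction Ia = S/5 = (10/9)/5 = 2/9 ≈ 0.222 in
Since P=7.040 > Ia=0.222: effective rainfall P−Ia = 1534/225 in
Q = (1534/225)²/((1534/225) + 10/9) = (2353156/50625)/(1784/225) = 588289/100350 in ≈ 5.862 in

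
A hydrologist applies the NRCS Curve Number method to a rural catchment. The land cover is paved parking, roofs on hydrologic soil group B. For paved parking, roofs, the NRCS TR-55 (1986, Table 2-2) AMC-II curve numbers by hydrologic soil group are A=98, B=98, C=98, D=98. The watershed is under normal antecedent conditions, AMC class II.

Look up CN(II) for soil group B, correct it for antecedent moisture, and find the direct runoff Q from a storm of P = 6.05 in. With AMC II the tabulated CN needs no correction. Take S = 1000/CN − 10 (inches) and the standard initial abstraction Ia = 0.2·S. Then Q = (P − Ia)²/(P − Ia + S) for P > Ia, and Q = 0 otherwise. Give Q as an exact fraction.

NRCS table: paved parking, roofs, soil group B → CN(II) = 98
Average conditions: CN = 98 (no AMC adjustment).
Max retention: S = 1000/98 − 10 = 10/49 in (≈ 0.204 in)
Initial abstraction Ia = S/5 = (10/49)/5 = 2/49 ≈ 0.041 in
Since P=6.050 > Ia=0.041: effective rainfall P−Ia = 5889/980 in
Runoff Q = (P−Ia)²/(P−Ia+S) = (6.009)²/(6.009+0.204) = 34680321/5967220 ≈ 5.812 in

Q = 34680321/5967220 in ≈ 5.812 in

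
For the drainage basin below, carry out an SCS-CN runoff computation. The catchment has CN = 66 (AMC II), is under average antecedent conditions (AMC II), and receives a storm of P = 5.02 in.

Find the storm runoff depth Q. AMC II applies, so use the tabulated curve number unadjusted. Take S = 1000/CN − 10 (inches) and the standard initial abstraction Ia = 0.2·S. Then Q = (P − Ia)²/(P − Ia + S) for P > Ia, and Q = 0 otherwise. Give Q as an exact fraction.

Q = 43335889/24886950 in ≈ 1.741 in

CN(II) = 66; AMC II needs no correction.
Max retention: S = 1000/66 − 10 = 170/33 in (≈ 5.152 in)
Initial abstraction Ia = S/5 = (170/33)/5 = 34/33 ≈ 1.030 in
P − Ia = 5.020 − 1.030 = 6583/1650 ≈ 3.990 in (> 0, runoff occurs)
Q: (6583/1650)² ÷ (15083/1650) = 43335889/24886950 in (≈ 1.741 in)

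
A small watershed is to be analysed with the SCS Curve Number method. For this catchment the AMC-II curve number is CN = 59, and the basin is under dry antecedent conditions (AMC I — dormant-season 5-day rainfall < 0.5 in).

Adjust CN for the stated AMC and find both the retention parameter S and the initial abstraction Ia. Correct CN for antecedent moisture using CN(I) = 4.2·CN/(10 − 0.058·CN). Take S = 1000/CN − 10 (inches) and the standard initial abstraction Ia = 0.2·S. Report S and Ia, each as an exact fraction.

Adjust CN=59 to AMC I: 4.2·59/(10 − 0.058·59) → (1239/5) ÷ (3289/500) = 123900/3289 ≈ 37.671
Retention S: 1000/CN − 10 with CN=37.671 → S = 20500/1239 ≈ 16.546 in
Initial abstraction Ia = S/5 = (20500/1239)/5 = 4100/1239 ≈ 3.309 in

S = 20500/1239 in ≈ 16.546 in; Ia = 4100/1239 in ≈ 3.309 in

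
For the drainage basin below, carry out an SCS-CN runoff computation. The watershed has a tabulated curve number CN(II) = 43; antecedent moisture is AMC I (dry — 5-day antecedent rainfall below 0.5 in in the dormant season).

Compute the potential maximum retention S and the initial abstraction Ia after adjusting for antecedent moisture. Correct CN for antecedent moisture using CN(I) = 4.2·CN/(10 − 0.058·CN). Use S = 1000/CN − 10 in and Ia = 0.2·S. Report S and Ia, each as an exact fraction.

Adjust CN=43 to AMC I: 4.2·43/(10 − 0.058·43) → (903/5) ÷ (3753/500) = 30100/1251 ≈ 24.061
Retention S: 1000/CN − 10 with CN=24.061 → S = 9500/301 ≈ 31.561 in
Ia = 0.2S: 0.2·31.561 = 6.312 in (exactly 1900/301)

S = 9500/301 in ≈ 31.561 in; Ia = 1900/301 in ≈ 6.312 in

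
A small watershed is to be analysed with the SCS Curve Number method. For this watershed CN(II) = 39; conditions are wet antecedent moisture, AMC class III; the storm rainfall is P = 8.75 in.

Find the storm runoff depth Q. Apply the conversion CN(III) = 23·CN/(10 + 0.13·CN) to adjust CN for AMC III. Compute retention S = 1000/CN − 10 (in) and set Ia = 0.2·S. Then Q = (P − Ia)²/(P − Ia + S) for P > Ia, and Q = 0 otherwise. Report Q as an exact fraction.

Q = 140609045/36536604 in ≈ 3.848 in

CN(III) from CN(II)=39: (23·39)/(10 + 0.13·39) = 89700/1507 ≈ 59.522
Max retention: S = 1000/(89700/1507) − 10 = 6100/897 in (≈ 6.800 in)
Ia = 0.2S: 0.2·6.800 = 1.360 in (exactly 1220/897)
Since P=8.750 > Ia=1.360: effective rainfall P−Ia = 26515/3588 in
Runoff Q = (P−Ia)²/(P−Ia+S) = (7.390)²/(7.390+6.800) = 140609045/36536604 ≈ 3.848 in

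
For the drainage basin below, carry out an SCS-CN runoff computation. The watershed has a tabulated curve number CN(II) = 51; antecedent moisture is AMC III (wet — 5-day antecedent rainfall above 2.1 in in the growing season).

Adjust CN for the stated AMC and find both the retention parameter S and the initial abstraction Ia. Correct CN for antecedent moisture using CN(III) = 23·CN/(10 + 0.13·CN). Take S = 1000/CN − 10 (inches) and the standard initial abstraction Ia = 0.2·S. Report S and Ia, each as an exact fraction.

Adjust CN=51 to AMC III: 23·51/(10 + 0.13·51) → 1173 ÷ (1663/100) = 117300/1663 ≈ 70.535
Max retention: S = 1000/(117300/1663) − 10 = 4900/1173 in (≈ 4.177 in)
Ia = 0.2S: 0.2·4.177 = 0.835 in (exactly 980/1173)

S = 4900/1173 in ≈ 4.177 in; Ia = 980/1173 in ≈ 0.835 in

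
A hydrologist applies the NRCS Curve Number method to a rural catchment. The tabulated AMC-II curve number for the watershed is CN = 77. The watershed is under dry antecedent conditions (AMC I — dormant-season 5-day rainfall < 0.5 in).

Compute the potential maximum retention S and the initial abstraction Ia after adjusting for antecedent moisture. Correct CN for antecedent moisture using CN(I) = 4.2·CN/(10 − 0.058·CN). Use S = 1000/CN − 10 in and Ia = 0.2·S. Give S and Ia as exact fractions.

S = 11500/1617 in ≈ 7.112 in; Ia = 2300/1617 in ≈ 1.422 in

Dry (AMC I): CN(I) = 4.2·77/(10 − 0.058·77) = (1617/5)/(2767/500) = 161700/2767 ≈ 58.439
S = 1000/(161700/2767) − 10 = 11500/1617 in ≈ 7.112 in
Ia = 0.2S: 0.2·7.112 = 1.422 in (exactly 2300/1617)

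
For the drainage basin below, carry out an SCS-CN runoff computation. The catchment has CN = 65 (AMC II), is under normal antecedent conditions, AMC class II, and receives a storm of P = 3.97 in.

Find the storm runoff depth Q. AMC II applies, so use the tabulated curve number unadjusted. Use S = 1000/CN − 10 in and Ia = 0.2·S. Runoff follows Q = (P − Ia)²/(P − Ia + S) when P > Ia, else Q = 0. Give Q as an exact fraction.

Q = 14145121/13989300 in ≈ 1.011 in

Average conditions: CN = 65 (no AMC adjustment).
S = 1000/65 − 10 = 70/13 in ≈ 5.385 in
Ia = 0.2S: 0.2·5.385 = 1.077 in (exactly 14/13)
P − Ia = 3.970 − 1.077 = 3761/1300 ≈ 2.893 in (> 0, runoff occurs)
Q: (3761/1300)² ÷ (10761/1300) = 14145121/13989300 in (≈ 1.011 in)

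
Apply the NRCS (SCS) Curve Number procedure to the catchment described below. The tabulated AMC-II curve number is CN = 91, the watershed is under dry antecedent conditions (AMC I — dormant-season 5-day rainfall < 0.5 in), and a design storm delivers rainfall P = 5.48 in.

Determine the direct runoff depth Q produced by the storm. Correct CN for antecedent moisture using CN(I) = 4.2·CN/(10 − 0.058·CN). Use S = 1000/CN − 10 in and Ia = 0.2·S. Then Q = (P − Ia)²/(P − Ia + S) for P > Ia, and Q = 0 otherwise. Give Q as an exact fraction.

Adjust CN=91 to AMC I: 4.2·91/(10 − 0.058·91) → (1911/5) ÷ (2361/500) = 63700/787 ≈ 80.940
Max retention: S = 1000/(63700/787) − 10 = 1500/637 in (≈ 2.355 in)
Ia = 0.2S: 0.2·2.355 = 0.471 in (exactly 300/637)
Since P=5.480 > Ia=0.471: effective rainfall P−Ia = 79769/15925 in
Q = (79769/15925)²/((79769/15925) + 1500/637) = (6363093361/253605625)/(117269/15925) = 6363093361/1867508825 in ≈ 3.407 in

Q = 6363093361/1867508825 in ≈ 3.407 in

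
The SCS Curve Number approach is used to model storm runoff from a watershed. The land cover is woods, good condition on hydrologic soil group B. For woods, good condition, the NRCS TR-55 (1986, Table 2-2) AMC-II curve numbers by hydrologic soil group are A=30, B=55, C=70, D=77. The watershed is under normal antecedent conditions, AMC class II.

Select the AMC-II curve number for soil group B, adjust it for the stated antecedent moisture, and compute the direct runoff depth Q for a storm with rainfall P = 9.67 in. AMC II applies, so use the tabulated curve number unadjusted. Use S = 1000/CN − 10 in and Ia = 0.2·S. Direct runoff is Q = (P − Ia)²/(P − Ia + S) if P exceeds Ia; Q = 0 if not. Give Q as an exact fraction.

NRCS table: woods, good condition, soil group B → CN(II) = 55
CN(II) = 55; AMC II needs no correction.
Retention S: 1000/CN − 10 with CN=55.000 → S = 90/11 ≈ 8.182 in
Ia = 0.2S: 0.2·8.182 = 1.636 in (exactly 18/11)
Excess rainfall: 9.670 − 1.636 = 8.034 in; P > Ia so Q > 0
Q = (8837/1100)²/((8837/1100) + 90/11) = (78092569/1210000)/(17837/1100) = 78092569/19620700 in ≈ 3.980 in

Q = 78092569/19620700 in ≈ 3.980 in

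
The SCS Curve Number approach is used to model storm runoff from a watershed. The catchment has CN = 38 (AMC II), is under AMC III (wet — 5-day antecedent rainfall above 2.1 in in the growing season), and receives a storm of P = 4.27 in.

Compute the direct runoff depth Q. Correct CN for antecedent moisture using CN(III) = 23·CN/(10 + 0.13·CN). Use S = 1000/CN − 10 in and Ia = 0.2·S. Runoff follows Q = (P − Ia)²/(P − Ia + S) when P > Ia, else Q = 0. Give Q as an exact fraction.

CN(III) from CN(II)=38: (23·38)/(10 + 0.13·38) = 43700/747 ≈ 58.501
Retention S: 1000/CN − 10 with CN=58.501 → S = 3100/437 ≈ 7.094 in
Initial abstraction Ia = S/5 = (3100/437)/5 = 620/437 ≈ 1.419 in
P − Ia = 4.270 − 1.419 = 124599/43700 ≈ 2.851 in (> 0, runoff occurs)
Q: (124599/43700)² ÷ (434599/43700) = 15524910801/18991976300 in (≈ 0.817 in)

Q = 15524910801/18991976300 in ≈ 0.817 in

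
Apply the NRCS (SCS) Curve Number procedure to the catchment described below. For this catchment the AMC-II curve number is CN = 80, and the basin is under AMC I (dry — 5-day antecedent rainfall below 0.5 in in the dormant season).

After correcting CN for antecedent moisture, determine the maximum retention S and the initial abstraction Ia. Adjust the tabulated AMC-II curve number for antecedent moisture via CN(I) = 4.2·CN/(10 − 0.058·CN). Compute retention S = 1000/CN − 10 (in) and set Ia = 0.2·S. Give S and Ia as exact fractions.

S = 125/21 in ≈ 5.952 in; Ia = 25/21 in ≈ 1.190 in

Dry (AMC I): CN(I) = 4.2·80/(10 − 0.058·80) = 336/(134/25) = 4200/67 ≈ 62.687
S = 1000/(4200/67) − 10 = 125/21 in ≈ 5.952 in
Initial abstraction Ia = S/5 = (125/21)/5 = 25/21 ≈ 1.190 in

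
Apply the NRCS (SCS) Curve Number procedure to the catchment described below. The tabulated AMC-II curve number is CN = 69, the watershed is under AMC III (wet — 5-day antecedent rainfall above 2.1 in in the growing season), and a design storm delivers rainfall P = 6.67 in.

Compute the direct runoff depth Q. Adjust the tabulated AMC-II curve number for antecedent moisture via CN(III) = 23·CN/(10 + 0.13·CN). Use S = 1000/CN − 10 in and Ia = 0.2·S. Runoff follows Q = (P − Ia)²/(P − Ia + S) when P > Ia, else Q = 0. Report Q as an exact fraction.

Wet (AMC III): CN(III) = 23·69/(10 + 0.13·69) = 1587/(1897/100) = 158700/1897 ≈ 83.658
Max retention: S = 1000/(158700/1897) − 10 = 3100/1587 in (≈ 1.953 in)
Ia = 0.2·(3100/1587) = 620/1587 in ≈ 0.391 in
Excess rainfall: 6.670 − 0.391 = 6.279 in; P > Ia so Q > 0
Q: (996529/158700)² ÷ (1306529/158700) = 993070047841/207346152300 in (≈ 4.789 in)

Q = 993070047841/207346152300 in ≈ 4.789 in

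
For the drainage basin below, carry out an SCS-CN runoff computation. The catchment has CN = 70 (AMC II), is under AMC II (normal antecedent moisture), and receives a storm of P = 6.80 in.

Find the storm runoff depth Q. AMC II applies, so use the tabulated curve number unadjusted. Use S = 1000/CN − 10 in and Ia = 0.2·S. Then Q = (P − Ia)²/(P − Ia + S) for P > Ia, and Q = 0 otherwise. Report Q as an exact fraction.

CN(II) = 70; AMC II needs no correction.
Max retention: S = 1000/70 − 10 = 30/7 in (≈ 4.286 in)
Initial abstraction Ia = S/5 = (30/7)/5 = 6/7 ≈ 0.857 in
P − Ia = 6.800 − 0.857 = 208/35 ≈ 5.943 in (> 0, runoff occurs)
Q: (208/35)² ÷ (358/35) = 21632/6265 in (≈ 3.453 in)

Q = 21632/6265 in ≈ 3.453 in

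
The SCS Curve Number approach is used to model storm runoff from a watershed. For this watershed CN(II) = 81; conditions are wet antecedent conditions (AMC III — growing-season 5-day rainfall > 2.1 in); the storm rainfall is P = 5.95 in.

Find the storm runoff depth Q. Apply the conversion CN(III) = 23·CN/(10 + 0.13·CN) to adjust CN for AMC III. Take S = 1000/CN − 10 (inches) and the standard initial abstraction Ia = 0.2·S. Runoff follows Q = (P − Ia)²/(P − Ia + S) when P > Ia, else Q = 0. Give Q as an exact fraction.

CN(III) from CN(II)=81: (23·81)/(10 + 0.13·81) = 186300/2053 ≈ 90.745
Max retention: S = 1000/(186300/2053) − 10 = 1900/1863 in (≈ 1.020 in)
Initial abstraction Ia = S/5 = (1900/1863)/5 = 380/1863 ≈ 0.204 in
Excess rainfall: 5.950 − 0.204 = 5.746 in; P > Ia so Q > 0
Q: (214097/37260)² ÷ (252097/37260) = 45837525409/9393134220 in (≈ 4.880 in)

Q = 45837525409/9393134220 in ≈ 4.880 in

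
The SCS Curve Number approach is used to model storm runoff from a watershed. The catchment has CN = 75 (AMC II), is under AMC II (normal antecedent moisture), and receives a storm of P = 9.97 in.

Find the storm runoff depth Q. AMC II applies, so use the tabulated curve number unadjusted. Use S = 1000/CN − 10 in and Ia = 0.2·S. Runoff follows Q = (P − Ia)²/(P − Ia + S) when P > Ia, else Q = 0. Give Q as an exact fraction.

AMC II — tabulated CN = 75 applies directly.
Max retention: S = 1000/75 − 10 = 10/3 in (≈ 3.333 in)
Initial abstraction Ia = S/5 = (10/3)/5 = 2/3 ≈ 0.667 in
Excess rainfall: 9.970 − 0.667 = 9.303 in; P > Ia so Q > 0
Q = (2791/300)²/((2791/300) + 10/3) = (7789681/90000)/(3791/300) = 7789681/1137300 in ≈ 6.849 in

Q = 7789681/1137300 in ≈ 6.849 in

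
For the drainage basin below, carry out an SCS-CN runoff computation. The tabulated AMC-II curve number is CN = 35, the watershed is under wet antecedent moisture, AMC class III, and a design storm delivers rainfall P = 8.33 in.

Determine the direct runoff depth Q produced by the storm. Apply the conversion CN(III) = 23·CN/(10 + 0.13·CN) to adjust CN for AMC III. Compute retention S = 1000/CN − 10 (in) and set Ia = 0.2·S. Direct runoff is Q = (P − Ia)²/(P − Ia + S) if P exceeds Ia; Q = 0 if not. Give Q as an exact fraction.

Wet (AMC III): CN(III) = 23·35/(10 + 0.13·35) = 805/(291/20) = 16100/291 ≈ 55.326
Max retention: S = 1000/(16100/291) − 10 = 1300/161 in (≈ 8.075 in)
Ia = 0.2S: 0.2·8.075 = 1.615 in (exactly 260/161)
P − Ia = 8.330 − 1.615 = 108113/16100 ≈ 6.715 in (> 0, runoff occurs)
Runoff Q = (P−Ia)²/(P−Ia+S) = (6.715)²/(6.715+8.075) = 11688420769/3833619300 ≈ 3.049 in

Q = 11688420769/3833619300 in ≈ 3.049 in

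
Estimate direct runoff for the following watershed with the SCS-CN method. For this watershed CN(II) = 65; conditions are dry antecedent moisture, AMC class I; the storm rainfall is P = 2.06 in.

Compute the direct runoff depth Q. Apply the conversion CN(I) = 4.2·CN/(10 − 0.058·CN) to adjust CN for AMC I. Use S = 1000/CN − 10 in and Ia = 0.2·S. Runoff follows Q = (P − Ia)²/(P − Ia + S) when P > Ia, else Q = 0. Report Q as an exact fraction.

Q = 0 in ≈ 0.000 in

Adjust CN=65 to AMC I: 4.2·65/(10 − 0.058·65) → 273 ÷ (623/100) = 3900/89 ≈ 43.820
S = 1000/(3900/89) − 10 = 500/39 in ≈ 12.821 in
Ia = 0.2·(500/39) = 100/39 in ≈ 2.564 in
P = 2.060 ≤ Ia = 2.564 in: entire storm abstracted, Q = 0.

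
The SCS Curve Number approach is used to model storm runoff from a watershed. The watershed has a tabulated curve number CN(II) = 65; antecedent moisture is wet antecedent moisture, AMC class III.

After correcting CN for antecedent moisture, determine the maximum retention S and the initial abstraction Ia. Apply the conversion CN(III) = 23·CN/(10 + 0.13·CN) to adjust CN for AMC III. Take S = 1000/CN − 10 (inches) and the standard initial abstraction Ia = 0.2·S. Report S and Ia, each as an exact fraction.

S = 700/299 in ≈ 2.341 in; Ia = 140/299 in ≈ 0.468 in

Adjust CN=65 to AMC III: 23·65/(10 + 0.13·65) → 1495 ÷ (369/20) = 29900/369 ≈ 81.030
Retention S: 1000/CN − 10 with CN=81.030 → S = 700/299 ≈ 2.341 in
Ia = 0.2·(700/299) = 140/299 in ≈ 0.468 in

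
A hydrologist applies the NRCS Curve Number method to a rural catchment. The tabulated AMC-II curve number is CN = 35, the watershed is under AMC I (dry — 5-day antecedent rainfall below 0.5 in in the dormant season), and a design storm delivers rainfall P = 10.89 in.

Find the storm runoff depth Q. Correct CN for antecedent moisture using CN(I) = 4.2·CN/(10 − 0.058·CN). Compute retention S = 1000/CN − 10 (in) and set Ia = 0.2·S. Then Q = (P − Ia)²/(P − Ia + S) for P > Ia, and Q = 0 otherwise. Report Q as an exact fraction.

Dry (AMC I): CN(I) = 4.2·35/(10 − 0.058·35) = 147/(797/100) = 14700/797 ≈ 18.444
Retention S: 1000/CN − 10 with CN=18.444 → S = 6500/147 ≈ 44.218 in
Ia = 0.2·(6500/147) = 1300/147 in ≈ 8.844 in
Excess rainfall: 10.890 − 8.844 = 2.046 in; P > Ia so Q > 0
Q = (30083/14700)²/((30083/14700) + 6500/147) = (904986889/216090000)/(680083/14700) = 904986889/9997220100 in ≈ 0.091 in

Q = 904986889/9997220100 in ≈ 0.091 in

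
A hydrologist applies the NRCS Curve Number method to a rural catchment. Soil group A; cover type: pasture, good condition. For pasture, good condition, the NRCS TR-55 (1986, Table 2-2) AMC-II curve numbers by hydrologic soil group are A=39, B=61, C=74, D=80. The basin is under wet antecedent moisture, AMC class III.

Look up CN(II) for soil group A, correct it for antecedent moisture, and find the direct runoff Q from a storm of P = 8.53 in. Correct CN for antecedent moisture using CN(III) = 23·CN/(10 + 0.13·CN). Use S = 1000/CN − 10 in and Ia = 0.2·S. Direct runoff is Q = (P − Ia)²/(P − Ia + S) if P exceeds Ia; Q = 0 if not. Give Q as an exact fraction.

NRCS table: pasture, good condition, soil group A → CN(II) = 39
CN(III) from CN(II)=39: (23·39)/(10 + 0.13·39) = 89700/1507 ≈ 59.522
Retention S: 1000/CN − 10 with CN=59.522 → S = 6100/897 ≈ 6.800 in
Ia = 0.2S: 0.2·6.800 = 1.360 in (exactly 1220/897)
Since P=8.530 > Ia=1.360: effective rainfall P−Ia = 643141/89700 in
Q: (643141/89700)² ÷ (1253141/89700) = 413630345881/112406747700 in (≈ 3.680 in)

Q = 413630345881/112406747700 in ≈ 3.680 in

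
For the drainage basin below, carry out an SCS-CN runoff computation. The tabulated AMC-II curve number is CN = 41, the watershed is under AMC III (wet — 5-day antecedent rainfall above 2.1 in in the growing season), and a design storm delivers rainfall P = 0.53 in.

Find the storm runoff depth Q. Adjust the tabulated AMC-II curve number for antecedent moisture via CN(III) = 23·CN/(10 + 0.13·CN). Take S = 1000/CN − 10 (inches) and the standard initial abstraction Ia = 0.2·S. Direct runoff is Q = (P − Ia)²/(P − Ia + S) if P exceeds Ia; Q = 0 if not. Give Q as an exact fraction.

Adjust CN=41 to AMC III: 23·41/(10 + 0.13·41) → 943 ÷ (1533/100) = 94300/1533 ≈ 61.513
Max retention: S = 1000/(94300/1533) − 10 = 5900/943 in (≈ 6.257 in)
Ia = 0.2·(5900/943) = 1180/943 in ≈ 1.251 in
P = 0.530 ≤ Ia = 1.251 in: entire storm abstracted, Q = 0.

Q = 0 in ≈ 0.000 in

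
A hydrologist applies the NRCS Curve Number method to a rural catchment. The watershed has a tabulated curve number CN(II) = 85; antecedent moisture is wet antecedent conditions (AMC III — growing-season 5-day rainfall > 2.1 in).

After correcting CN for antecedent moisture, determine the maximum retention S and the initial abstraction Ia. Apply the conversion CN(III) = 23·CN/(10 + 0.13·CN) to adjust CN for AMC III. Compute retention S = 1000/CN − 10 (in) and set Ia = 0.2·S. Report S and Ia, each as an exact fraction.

CN(III) from CN(II)=85: (23·85)/(10 + 0.13·85) = 39100/421 ≈ 92.874
S = 1000/(39100/421) − 10 = 300/391 in ≈ 0.767 in
Ia = 0.2S: 0.2·0.767 = 0.153 in (exactly 60/391)

S = 300/391 in ≈ 0.767 in; Ia = 60/391 in ≈ 0.153 in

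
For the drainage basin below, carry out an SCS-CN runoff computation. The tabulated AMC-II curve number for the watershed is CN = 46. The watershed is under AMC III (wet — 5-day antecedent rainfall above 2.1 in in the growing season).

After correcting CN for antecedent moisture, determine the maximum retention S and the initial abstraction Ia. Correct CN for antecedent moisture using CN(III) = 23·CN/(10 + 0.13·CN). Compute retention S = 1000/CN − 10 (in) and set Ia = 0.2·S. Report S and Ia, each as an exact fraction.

Wet (AMC III): CN(III) = 23·46/(10 + 0.13·46) = 1058/(799/50) = 52900/799 ≈ 66.208
S = 1000/(52900/799) − 10 = 2700/529 in ≈ 5.104 in
Ia = 0.2S: 0.2·5.104 = 1.021 in (exactly 540/529)

S = 2700/529 in ≈ 5.104 in; Ia = 540/529 in ≈ 1.021 in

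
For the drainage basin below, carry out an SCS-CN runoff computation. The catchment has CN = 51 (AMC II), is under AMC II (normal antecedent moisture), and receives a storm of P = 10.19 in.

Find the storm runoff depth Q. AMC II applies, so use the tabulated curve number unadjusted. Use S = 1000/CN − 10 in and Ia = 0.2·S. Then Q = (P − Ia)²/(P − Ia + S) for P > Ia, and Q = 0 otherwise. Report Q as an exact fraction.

AMC II — tabulated CN = 51 applies directly.
S = 1000/51 − 10 = 490/51 in ≈ 9.608 in
Initial abstraction Ia = S/5 = (490/51)/5 = 98/51 ≈ 1.922 in
Excess rainfall: 10.190 − 1.922 = 8.268 in; P > Ia so Q > 0
Q = (42169/5100)²/((42169/5100) + 490/51) = (1778224561/26010000)/(91169/5100) = 1778224561/464961900 in ≈ 3.824 in

Q = 1778224561/464961900 in ≈ 3.824 in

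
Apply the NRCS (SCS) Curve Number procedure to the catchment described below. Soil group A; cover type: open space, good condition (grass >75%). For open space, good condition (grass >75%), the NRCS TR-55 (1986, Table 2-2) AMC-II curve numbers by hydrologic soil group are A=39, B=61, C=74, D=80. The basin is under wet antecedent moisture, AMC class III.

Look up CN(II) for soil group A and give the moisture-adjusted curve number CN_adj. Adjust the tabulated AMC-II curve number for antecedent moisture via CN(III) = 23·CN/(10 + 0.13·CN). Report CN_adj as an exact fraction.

NRCS table: open space, good condition (grass >75%), soil group A → CN(II) = 39
Adjust CN=39 to AMC III: 23·39/(10 + 0.13·39) → 897 ÷ (1507/100) = 89700/1507 ≈ 59.522

CN_adj = 89700/1507 ≈ 59.522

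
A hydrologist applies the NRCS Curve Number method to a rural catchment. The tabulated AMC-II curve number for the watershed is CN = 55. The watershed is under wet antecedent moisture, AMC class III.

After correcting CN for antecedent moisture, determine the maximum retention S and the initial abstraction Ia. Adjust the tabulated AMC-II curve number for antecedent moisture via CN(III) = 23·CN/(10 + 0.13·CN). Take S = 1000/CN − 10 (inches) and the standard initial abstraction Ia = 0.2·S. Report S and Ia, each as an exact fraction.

S = 900/253 in ≈ 3.557 in; Ia = 180/253 in ≈ 0.711 in

CN(III) from CN(II)=55: (23·55)/(10 + 0.13·55) = 25300/343 ≈ 73.761
Retention S: 1000/CN − 10 with CN=73.761 → S = 900/253 ≈ 3.557 in
Initial abstraction Ia = S/5 = (900/253)/5 = 180/253 ≈ 0.711 in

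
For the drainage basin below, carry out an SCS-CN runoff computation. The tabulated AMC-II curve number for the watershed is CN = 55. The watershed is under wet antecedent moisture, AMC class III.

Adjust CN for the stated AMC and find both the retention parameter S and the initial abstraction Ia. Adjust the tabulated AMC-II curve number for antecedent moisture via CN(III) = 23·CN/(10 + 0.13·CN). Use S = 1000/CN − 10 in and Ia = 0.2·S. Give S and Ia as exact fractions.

Wet (AMC III): CN(III) = 23·55/(10 + 0.13·55) = 1265/(343/20) = 25300/343 ≈ 73.761
Retention S: 1000/CN − 10 with CN=73.761 → S = 900/253 ≈ 3.557 in
Ia = 0.2S: 0.2·3.557 = 0.711 in (exactly 180/253)

S = 900/253 in ≈ 3.557 in; Ia = 180/253 in ≈ 0.711 in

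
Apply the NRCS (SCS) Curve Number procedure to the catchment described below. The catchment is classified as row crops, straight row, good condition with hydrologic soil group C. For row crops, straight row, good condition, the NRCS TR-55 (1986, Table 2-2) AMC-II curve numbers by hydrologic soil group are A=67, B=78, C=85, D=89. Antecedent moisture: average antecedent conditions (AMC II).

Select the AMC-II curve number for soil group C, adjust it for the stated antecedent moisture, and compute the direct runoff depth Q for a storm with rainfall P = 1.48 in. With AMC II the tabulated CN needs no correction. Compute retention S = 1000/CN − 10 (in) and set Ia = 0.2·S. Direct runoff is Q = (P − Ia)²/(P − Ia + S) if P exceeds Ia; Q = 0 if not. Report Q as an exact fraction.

NRCS table: row crops, straight row, good condition, soil group C → CN(II) = 85
Average conditions: CN = 85 (no AMC adjustment).
Max retention: S = 1000/85 − 10 = 30/17 in (≈ 1.765 in)
Ia = 0.2S: 0.2·1.765 = 0.353 in (exactly 6/17)
Excess rainfall: 1.480 − 0.353 = 1.127 in; P > Ia so Q > 0
Runoff Q = (P−Ia)²/(P−Ia+S) = (1.127)²/(1.127+1.765) = 229441/522325 ≈ 0.439 in

Q = 229441/522325 in ≈ 0.439 in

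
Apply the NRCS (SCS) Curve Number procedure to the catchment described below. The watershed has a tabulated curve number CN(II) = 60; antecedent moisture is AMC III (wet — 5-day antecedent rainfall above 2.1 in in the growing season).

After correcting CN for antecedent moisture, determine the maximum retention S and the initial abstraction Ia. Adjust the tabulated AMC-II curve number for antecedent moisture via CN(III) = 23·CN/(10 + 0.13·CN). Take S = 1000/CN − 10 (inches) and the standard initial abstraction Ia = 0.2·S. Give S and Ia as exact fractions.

Wet (AMC III): CN(III) = 23·60/(10 + 0.13·60) = 1380/(89/5) = 6900/89 ≈ 77.528
S = 1000/(6900/89) − 10 = 200/69 in ≈ 2.899 in
Initial abstraction Ia = S/5 = (200/69)/5 = 40/69 ≈ 0.580 in

S = 200/69 in ≈ 2.899 in; Ia = 40/69 in ≈ 0.580 in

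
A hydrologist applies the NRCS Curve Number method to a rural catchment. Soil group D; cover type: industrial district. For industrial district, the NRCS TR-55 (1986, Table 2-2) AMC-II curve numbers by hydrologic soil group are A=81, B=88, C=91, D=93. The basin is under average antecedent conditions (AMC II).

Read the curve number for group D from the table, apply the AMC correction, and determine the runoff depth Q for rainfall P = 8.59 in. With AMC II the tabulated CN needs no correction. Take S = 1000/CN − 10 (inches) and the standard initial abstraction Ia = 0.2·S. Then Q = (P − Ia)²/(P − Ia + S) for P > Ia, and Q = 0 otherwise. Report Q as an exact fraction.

Q = 6160209169/795029100 in ≈ 7.748 in

NRCS table: industrial district, soil group D → CN(II) = 93
CN(II) = 93; AMC II needs no correction.
S = 1000/93 − 10 = 70/93 in ≈ 0.753 in
Ia = 0.2S: 0.2·0.753 = 0.151 in (exactly 14/93)
P − Ia = 8.590 − 0.151 = 78487/9300 ≈ 8.439 in (> 0, runoff occurs)
Q = (78487/9300)²/((78487/9300) + 70/93) = (6160209169/86490000)/(85487/9300) = 6160209169/795029100 in ≈ 7.748 in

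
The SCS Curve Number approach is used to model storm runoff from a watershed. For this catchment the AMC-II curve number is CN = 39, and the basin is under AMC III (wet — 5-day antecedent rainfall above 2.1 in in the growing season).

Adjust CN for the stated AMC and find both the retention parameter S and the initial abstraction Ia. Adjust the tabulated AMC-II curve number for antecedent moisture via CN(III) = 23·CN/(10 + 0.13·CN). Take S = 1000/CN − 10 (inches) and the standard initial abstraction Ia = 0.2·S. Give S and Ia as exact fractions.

S = 6100/897 in ≈ 6.800 in; Ia = 1220/897 in ≈ 1.360 in

CN(III) from CN(II)=39: (23·39)/(10 + 0.13·39) = 89700/1507 ≈ 59.522
Max retention: S = 1000/(89700/1507) − 10 = 6100/897 in (≈ 6.800 in)
Ia = 0.2S: 0.2·6.800 = 1.360 in (exactly 1220/897)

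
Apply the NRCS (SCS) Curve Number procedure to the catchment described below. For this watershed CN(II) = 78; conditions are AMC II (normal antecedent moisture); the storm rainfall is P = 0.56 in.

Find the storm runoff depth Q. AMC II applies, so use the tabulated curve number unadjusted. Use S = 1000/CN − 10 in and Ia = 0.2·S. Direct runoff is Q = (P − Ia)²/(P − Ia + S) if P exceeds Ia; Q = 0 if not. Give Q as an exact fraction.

Q = 0 in ≈ 0.000 in

Average conditions: CN = 78 (no AMC adjustment).
Retention S: 1000/CN − 10 with CN=78.000 → S = 110/39 ≈ 2.821 in
Ia = 0.2S: 0.2·2.821 = 0.564 in (exactly 22/39)
P = 0.560 ≤ Ia = 0.564 in: entire storm abstracted, Q = 0.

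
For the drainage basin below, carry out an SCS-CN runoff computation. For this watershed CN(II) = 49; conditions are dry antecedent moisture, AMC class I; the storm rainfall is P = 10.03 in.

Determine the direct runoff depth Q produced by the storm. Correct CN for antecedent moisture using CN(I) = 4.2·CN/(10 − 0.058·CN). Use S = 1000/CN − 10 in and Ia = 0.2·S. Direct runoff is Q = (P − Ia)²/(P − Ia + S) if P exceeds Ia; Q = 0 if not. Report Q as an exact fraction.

Q = 1781534873/2066129100 in ≈ 0.862 in

CN(I) from CN(II)=49: (4.2·49)/(10 − 0.058·49) = 34300/1193 ≈ 28.751
Max retention: S = 1000/(34300/1193) − 10 = 8500/343 in (≈ 24.781 in)
Ia = 0.2S: 0.2·24.781 = 4.956 in (exactly 1700/343)
Since P=10.030 > Ia=4.956: effective rainfall P−Ia = 174029/34300 in
Runoff Q = (P−Ia)²/(P−Ia+S) = (5.074)²/(5.074+24.781) = 1781534873/2066129100 ≈ 0.862 in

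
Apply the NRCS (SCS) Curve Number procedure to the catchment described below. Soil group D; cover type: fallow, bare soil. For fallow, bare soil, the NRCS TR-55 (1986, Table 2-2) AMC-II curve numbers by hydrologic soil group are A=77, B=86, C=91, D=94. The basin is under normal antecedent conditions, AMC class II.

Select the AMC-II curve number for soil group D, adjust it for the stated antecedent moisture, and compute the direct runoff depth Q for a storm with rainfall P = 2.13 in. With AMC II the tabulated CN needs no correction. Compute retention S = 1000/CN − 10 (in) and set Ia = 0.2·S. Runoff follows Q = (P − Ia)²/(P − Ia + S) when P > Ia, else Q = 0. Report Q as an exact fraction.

Q = 9840769/6481300 in ≈ 1.518 in

NRCS table: fallow, bare soil, soil group D → CN(II) = 94
AMC II — tabulated CN = 94 applies directly.
S = 1000/94 − 10 = 30/47 in ≈ 0.638 in
Ia = 0.2·(30/47) = 6/47 in ≈ 0.128 in
P − Ia = 2.130 − 0.128 = 9411/4700 ≈ 2.002 in (> 0, runoff occurs)
Runoff Q = (P−Ia)²/(P−Ia+S) = (2.002)²/(2.002+0.638) = 9840769/6481300 ≈ 1.518 in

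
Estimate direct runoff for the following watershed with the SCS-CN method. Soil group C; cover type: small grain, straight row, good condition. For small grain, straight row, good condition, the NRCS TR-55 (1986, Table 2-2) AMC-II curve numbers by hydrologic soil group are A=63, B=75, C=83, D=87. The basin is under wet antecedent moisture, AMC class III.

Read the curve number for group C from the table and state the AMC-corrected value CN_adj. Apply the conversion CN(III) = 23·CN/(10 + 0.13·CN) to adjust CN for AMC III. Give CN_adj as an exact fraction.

CN_adj = 190900/2079 ≈ 91.823

NRCS table: small grain, straight row, good condition, soil group C → CN(II) = 83
Adjust CN=83 to AMC III: 23·83/(10 + 0.13·83) → 1909 ÷ (2079/100) = 190900/2079 ≈ 91.823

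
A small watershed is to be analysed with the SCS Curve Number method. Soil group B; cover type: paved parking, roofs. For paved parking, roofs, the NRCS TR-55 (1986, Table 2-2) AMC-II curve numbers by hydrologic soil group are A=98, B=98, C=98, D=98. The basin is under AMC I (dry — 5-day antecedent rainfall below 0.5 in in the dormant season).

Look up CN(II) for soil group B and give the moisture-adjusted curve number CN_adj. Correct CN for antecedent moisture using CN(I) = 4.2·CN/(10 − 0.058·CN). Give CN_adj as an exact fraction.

NRCS table: paved parking, roofs, soil group B → CN(II) = 98
Adjust CN=98 to AMC I: 4.2·98/(10 − 0.058·98) → (2058/5) ÷ (1079/250) = 102900/1079 ≈ 95.366

CN_adj = 102900/1079 ≈ 95.366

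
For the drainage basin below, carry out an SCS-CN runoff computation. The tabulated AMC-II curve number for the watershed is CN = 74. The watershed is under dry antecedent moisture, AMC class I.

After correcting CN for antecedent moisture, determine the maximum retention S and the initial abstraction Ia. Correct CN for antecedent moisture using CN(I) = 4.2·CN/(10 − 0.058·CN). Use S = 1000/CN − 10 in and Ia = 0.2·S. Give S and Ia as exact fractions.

S = 6500/777 in ≈ 8.366 in; Ia = 1300/777 in ≈ 1.673 in

Dry (AMC I): CN(I) = 4.2·74/(10 − 0.058·74) = (1554/5)/(1427/250) = 77700/1427 ≈ 54.450
S = 1000/(77700/1427) − 10 = 6500/777 in ≈ 8.366 in
Ia = 0.2·(6500/777) = 1300/777 in ≈ 1.673 in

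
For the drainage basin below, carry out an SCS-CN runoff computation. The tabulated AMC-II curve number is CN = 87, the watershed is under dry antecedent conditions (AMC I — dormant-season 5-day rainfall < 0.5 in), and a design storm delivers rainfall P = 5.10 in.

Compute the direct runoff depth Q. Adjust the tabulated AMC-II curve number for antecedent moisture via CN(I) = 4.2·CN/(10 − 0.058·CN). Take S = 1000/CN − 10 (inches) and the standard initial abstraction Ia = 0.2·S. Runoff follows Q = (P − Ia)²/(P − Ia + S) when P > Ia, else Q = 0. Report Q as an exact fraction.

Q = 6428351329/2652383790 in ≈ 2.424 in

Dry (AMC I): CN(I) = 4.2·87/(10 − 0.058·87) = (1827/5)/(2477/500) = 182700/2477 ≈ 73.759
Max retention: S = 1000/(182700/2477) − 10 = 6500/1827 in (≈ 3.558 in)
Ia = 0.2·(6500/1827) = 1300/1827 in ≈ 0.712 in
Since P=5.100 > Ia=0.712: effective rainfall P−Ia = 80177/18270 in
Q: (80177/18270)² ÷ (145177/18270) = 6428351329/2652383790 in (≈ 2.424 in)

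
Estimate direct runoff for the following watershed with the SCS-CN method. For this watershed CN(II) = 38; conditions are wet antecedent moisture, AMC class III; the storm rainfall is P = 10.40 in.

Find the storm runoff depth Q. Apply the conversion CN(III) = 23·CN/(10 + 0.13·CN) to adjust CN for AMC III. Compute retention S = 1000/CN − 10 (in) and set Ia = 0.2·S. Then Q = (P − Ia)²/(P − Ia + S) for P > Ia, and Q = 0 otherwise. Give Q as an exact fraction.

Q = 96275344/19186485 in ≈ 5.018 in

CN(III) from CN(II)=38: (23·38)/(10 + 0.13·38) = 43700/747 ≈ 58.501
S = 1000/(43700/747) − 10 = 3100/437 in ≈ 7.094 in
Ia = 0.2S: 0.2·7.094 = 1.419 in (exactly 620/437)
Since P=10.400 > Ia=1.419: effective rainfall P−Ia = 19624/2185 in
Runoff Q = (P−Ia)²/(P−Ia+S) = (8.981)²/(8.981+7.094) = 96275344/19186485 ≈ 5.018 in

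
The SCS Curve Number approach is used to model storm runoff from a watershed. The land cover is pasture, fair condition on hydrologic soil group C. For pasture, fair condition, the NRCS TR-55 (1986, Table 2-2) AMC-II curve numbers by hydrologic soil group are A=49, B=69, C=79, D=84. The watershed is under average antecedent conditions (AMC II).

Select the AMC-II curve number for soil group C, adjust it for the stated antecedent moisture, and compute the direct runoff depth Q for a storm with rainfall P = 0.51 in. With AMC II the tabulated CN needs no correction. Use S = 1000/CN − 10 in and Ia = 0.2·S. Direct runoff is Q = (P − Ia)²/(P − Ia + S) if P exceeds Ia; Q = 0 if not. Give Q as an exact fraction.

NRCS table: pasture, fair condition, soil group C → CN(II) = 79
Average conditions: CN = 79 (no AMC adjustment).
Max retention: S = 1000/79 − 10 = 210/79 in (≈ 2.658 in)
Initial abstraction Ia = S/5 = (210/79)/5 = 42/79 ≈ 0.532 in
P = 0.510 ≤ Ia = 0.532 in: entire storm abstracted, Q = 0.

Q = 0 in ≈ 0.000 in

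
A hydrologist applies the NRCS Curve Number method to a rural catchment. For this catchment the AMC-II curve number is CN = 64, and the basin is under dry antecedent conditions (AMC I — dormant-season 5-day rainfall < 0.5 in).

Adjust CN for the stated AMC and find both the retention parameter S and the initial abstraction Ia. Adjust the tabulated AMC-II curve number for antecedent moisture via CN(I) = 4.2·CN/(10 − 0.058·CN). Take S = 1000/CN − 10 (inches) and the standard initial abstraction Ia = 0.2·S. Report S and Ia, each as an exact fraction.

S = 375/28 in ≈ 13.393 in; Ia = 75/28 in ≈ 2.679 in

Dry (AMC I): CN(I) = 4.2·64/(10 − 0.058·64) = (1344/5)/(786/125) = 5600/131 ≈ 42.748
Max retention: S = 1000/(5600/131) − 10 = 375/28 in (≈ 13.393 in)
Ia = 0.2·(375/28) = 75/28 in ≈ 2.679 in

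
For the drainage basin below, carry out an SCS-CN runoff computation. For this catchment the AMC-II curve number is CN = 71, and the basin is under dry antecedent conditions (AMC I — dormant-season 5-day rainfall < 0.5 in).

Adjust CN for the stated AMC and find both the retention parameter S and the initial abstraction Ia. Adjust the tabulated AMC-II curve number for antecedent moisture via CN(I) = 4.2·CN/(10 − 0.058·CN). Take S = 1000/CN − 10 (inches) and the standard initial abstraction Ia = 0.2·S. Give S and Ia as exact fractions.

S = 14500/1491 in ≈ 9.725 in; Ia = 2900/1491 in ≈ 1.945 in

CN(I) from CN(II)=71: (4.2·71)/(10 − 0.058·71) = 149100/2941 ≈ 50.697
S = 1000/(149100/2941) − 10 = 14500/1491 in ≈ 9.725 in
Ia = 0.2S: 0.2·9.725 = 1.945 in (exactly 2900/1491)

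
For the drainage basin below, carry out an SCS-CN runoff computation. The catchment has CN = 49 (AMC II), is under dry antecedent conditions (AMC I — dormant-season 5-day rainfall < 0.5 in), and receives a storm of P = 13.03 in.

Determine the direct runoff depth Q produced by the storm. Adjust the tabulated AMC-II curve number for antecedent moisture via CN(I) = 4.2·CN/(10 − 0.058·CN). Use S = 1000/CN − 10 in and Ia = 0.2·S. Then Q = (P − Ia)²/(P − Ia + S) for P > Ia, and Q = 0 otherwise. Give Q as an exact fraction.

Dry (AMC I): CN(I) = 4.2·49/(10 − 0.058·49) = (1029/5)/(3579/500) = 34300/1193 ≈ 28.751
Max retention: S = 1000/(34300/1193) − 10 = 8500/343 in (≈ 24.781 in)
Ia = 0.2·(8500/343) = 1700/343 in ≈ 4.956 in
Since P=13.030 > Ia=4.956: effective rainfall P−Ia = 276929/34300 in
Q = (276929/34300)²/((276929/34300) + 8500/343) = (76689671041/1176490000)/(1126929/34300) = 76689671041/38653664700 in ≈ 1.984 in

Q = 76689671041/38653664700 in ≈ 1.984 in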